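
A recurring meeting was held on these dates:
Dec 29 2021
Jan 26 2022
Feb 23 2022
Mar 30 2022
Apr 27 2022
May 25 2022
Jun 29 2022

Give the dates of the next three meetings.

Every date is a Wednesday; gaps 28, 28, 35, 28, 28, 35 days.
Each is the last Wednesday of its month (at least one falls on the 29th or later, ruling out '4th Wednesday').
July 2022 ends with Wednesday Jul 27 2022.
August 2022 ends with Wednesday Aug 31 2022.
September 2022 ends with Wednesday Sep 28 2022.

Jul 27 2022, Aug 31 2022, Sep 28 2022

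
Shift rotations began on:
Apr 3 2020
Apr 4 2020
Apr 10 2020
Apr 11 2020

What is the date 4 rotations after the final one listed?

Every event lands on a Friday or Saturday (gaps cycle 1, 6, 1).
So the schedule is: every Friday and Saturday.
The following Friday is Apr 17 2020.
Next Saturday: Apr 18 2020.
The following Friday is Apr 24 2020.
Next Saturday: Apr 25 2020.

Apr 25 2020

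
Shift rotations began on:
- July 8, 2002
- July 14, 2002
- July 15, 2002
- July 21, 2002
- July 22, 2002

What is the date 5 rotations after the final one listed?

Every event lands on a Monday or Sunday (gaps cycle 6, 1, 6, 1).
So the schedule is: every Monday and Sunday.
Next Sunday: July 28, 2002.
The following Monday is July 29, 2002.
Next Sunday: August 4, 2002.
Next Monday: August 5, 2002.
The following Sunday is August 11, 2002.

August 11, 2002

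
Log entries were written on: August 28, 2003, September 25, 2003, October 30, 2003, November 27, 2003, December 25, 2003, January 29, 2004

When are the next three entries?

February 26, 2004; March 25, 2004; April 29, 2004

All Thursdays; the gaps (28, 35, 28, 28, 35) vary with month length.
This is the last Thursday of each month.
February 2004 ends with Thursday February 26, 2004.
Last Thursday of March 2004: March 25, 2004.
April 2004 ends with Thursday April 29, 2004.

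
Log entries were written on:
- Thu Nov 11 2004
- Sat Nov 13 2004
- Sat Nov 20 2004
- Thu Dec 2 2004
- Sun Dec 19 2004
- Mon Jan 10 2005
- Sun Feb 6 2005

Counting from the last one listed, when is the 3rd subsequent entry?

The spacing grows by 5 each time: 2, 7, 12, 17, 22, 27 days.
Next gap: 32 days. Sun Feb 6 2005 + 32 days = Thu Mar 10 2005.
Next gap: 37 days. Thu Mar 10 2005 + 37 days = Sat Apr 16 2005.
Next gap: 42 days. Sat Apr 16 2005 + 42 days = Sat May 28 2005.

Sat May 28 2005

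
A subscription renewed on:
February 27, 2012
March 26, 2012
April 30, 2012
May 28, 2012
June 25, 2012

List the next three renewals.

July 30, 2012; August 27, 2012; September 24, 2012

Every date is a Monday; gaps 28, 35, 28, 28 days.
Each is the last Monday of its month (at least one falls on the 29th or later, ruling out '4th Monday').
Last Monday of July 2012: July 30, 2012.
Last Monday of August 2012: August 27, 2012.
Last Monday of September 2012: September 24, 2012.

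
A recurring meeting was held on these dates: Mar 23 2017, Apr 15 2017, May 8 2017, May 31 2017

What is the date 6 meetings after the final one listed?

Oct 16 2017

Every event comes 23 days after the last (23, 23, 23).
May 31 2017 + 23 days = Jun 23 2017.
Jun 23 2017 + 23 days = Jul 16 2017.
Jul 16 2017 + 23 days = Aug 8 2017.
Aug 8 2017 + 23 days = Aug 31 2017.
Aug 31 2017 + 23 days = Sep 23 2017.
Sep 23 2017 + 23 days = Oct 16 2017.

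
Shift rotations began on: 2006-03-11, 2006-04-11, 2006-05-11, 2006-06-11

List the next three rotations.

2006-07-11, 2006-08-11, 2006-09-11

Each date is the 11th; the gaps (31, 30, 31) track the month lengths.
The rule is the 11th of each month.
Next: July 2006 → 2006-07-11.
August 2006: 2006-08-11.
Next: September 2006 → 2006-09-11.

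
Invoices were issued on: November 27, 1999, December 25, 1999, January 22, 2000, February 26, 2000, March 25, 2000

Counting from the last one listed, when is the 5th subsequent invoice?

These are Saturdays at 28- or 35-day spacing (28, 28, 35, 28).
The pattern: 4th Saturday of the month.
April 2000 — 4th Saturday is April 22, 2000.
May 2000 — 4th Saturday is May 27, 2000.
4th Saturday of June 2000: June 24, 2000.
4th Saturday of July 2000: July 22, 2000.
August 2000 — 4th Saturday is August 26, 2000.

August 26, 2000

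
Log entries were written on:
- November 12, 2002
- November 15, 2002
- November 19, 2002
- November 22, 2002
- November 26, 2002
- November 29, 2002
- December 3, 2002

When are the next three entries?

Gaps: 3, 4, 3, 4, 3, 4 days — not constant, but cyclic with period 2.
The events fall on every Tuesday and Friday.
The following Friday is December 6, 2002.
Next Tuesday: December 10, 2002.
The following Friday is December 13, 2002.

December 6, 2002; December 10, 2002; December 13, 2002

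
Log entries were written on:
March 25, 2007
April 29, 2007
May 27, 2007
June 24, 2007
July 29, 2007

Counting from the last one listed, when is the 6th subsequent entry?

All Sundays; the gaps (35, 28, 28, 35) vary with month length.
This is the last Sunday of each month.
August 2007 ends with Sunday August 26, 2007.
September 2007 ends with Sunday September 30, 2007.
Last Sunday of October 2007: October 28, 2007.
Last Sunday of November 2007: November 25, 2007.
Last Sunday of December 2007: December 30, 2007.
Last Sunday of January 2008: January 27, 2008.

January 27, 2008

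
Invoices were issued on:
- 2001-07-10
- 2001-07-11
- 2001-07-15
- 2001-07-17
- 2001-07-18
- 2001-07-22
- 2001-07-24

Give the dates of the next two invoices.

2001-07-25, 2001-07-29

Every event lands on a Tuesday or Wednesday or Sunday (gaps cycle 1, 4, 2, 1, 4, 2).
So the schedule is: every Tuesday, Wednesday and Sunday.
Next Wednesday: 2001-07-25.
Next Sunday: 2001-07-29.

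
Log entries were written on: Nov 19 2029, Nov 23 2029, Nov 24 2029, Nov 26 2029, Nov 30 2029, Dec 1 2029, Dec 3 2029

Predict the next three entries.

Gaps: 4, 1, 2, 4, 1, 2 days — not constant, but cyclic with period 3.
The events fall on every Monday, Friday and Saturday.
Next Friday: Dec 7 2029.
The following Saturday is Dec 8 2029.
The following Monday is Dec 10 2029.

Dec 7 2029, Dec 8 2029, Dec 10 2029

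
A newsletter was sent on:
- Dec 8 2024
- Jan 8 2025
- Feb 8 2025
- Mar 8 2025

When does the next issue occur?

The day-of-month is always 8 (31, 31, 28 days between events).
So this recurs on the 8th of each month.
April 2025: Apr 8 2025.

Apr 8 2025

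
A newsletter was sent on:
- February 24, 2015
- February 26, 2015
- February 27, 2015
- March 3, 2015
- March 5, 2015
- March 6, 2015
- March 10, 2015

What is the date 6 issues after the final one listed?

The gap pattern 2, 1, 4, 2, 1, 4 repeats every 3 events.
These are the Tuesdays, Thursdays and Fridays of each week.
The following Thursday is March 12, 2015.
The following Friday is March 13, 2015.
Next Tuesday: March 17, 2015.
The following Thursday is March 19, 2015.
Next Friday: March 20, 2015.
Next Tuesday: March 24, 2015.

March 24, 2015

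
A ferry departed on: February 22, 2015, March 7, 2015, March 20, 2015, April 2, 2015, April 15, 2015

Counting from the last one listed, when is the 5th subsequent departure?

June 19, 2015

The spacing is 13, 13, 13, 13 days — always 13 days.
April 15, 2015 + 13 days = April 28, 2015.
April 28, 2015 + 13 days = May 11, 2015.
May 11, 2015 + 13 days = May 24, 2015.
May 24, 2015 + 13 days = June 6, 2015.
June 6, 2015 + 13 days = June 19, 2015.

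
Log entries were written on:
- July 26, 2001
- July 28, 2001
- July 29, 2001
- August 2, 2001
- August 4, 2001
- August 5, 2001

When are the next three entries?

August 9, 2001; August 11, 2001; August 12, 2001

Every event lands on a Thursday or Saturday or Sunday (gaps cycle 2, 1, 4, 2, 1).
So the schedule is: every Thursday, Saturday and Sunday.
Next Thursday: August 9, 2001.
Next Saturday: August 11, 2001.
Next Sunday: August 12, 2001.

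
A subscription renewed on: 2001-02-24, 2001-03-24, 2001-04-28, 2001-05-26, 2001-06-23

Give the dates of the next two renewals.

2001-07-28, 2001-08-25

Gaps: 28, 35, 28, 28 days — a mix of 28 and 35. Every date is a Saturday.
Each is the 4th Saturday of its month.
4th Saturday of July 2001: 2001-07-28.
4th Saturday of August 2001: 2001-08-25.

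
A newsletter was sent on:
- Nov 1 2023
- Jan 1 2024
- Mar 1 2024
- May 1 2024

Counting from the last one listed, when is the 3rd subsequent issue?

Each date is the 1st; the gaps (61, 60, 61) track the month lengths.
The rule is the 1st of every 2 months.
Next: July 2024 → Jul 1 2024.
Next: September 2024 → Sep 1 2024.
November 2024: Nov 1 2024.

Nov 1 2024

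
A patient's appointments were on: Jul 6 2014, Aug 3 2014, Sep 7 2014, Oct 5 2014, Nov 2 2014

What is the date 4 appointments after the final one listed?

All dates are Sundays, 28, 35, 28, 28 days apart.
Specifically, the 1st Sunday of each month.
December 2014 — 1st Sunday is Dec 7 2014.
January 2015 — 1st Sunday is Jan 4 2015.
1st Sunday of February 2015: Feb 1 2015.
March 2015 — 1st Sunday is Mar 1 2015.

Mar 1 2015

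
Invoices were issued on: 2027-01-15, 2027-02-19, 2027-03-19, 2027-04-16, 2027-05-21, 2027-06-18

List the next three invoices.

All dates are Fridays, 35, 28, 28, 35, 28 days apart.
Specifically, the 3rd Friday of each month.
3rd Friday of July 2027: 2027-07-16.
August 2027 — 3rd Friday is 2027-08-20.
September 2027 — 3rd Friday is 2027-09-17.

2027-07-16, 2027-08-20, 2027-09-17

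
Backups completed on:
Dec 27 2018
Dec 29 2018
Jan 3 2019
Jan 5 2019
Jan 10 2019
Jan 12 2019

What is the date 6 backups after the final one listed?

Feb 2 2019

Every event lands on a Thursday or Saturday (gaps cycle 2, 5, 2, 5, 2).
So the schedule is: every Thursday and Saturday.
The following Thursday is Jan 17 2019.
The following Saturday is Jan 19 2019.
The following Thursday is Jan 24 2019.
The following Saturday is Jan 26 2019.
Next Thursday: Jan 31 2019.
Next Saturday: Feb 2 2019.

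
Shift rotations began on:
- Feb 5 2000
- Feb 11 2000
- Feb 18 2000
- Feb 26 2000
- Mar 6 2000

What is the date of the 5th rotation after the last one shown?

May 5 2000

Gaps: 6, 7, 8, 9 days — each gap is 1 larger than the previous one.
Next gap: 10 days. Mar 6 2000 + 10 days = Mar 16 2000.
Next gap: 11 days. Mar 16 2000 + 11 days = Mar 27 2000.
Next gap: 12 days. Mar 27 2000 + 12 days = Apr 8 2000.
Next gap: 13 days. Apr 8 2000 + 13 days = Apr 21 2000.
Next gap: 14 days. Apr 21 2000 + 14 days = May 5 2000.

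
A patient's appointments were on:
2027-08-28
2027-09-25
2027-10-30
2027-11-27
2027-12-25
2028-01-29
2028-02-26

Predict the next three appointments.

2028-03-25, 2028-04-29, 2028-05-27

Every date is a Saturday; gaps 28, 35, 28, 28, 35, 28 days.
Each is the last Saturday of its month (at least one falls on the 29th or later, ruling out '4th Saturday').
Last Saturday of March 2028: 2028-03-25.
April 2028 ends with Saturday 2028-04-29.
Last Saturday of May 2028: 2028-05-27.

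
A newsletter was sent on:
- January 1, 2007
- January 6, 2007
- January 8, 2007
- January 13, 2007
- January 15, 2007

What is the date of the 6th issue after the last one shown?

February 5, 2007

The gap pattern 5, 2, 5, 2 repeats every 2 events.
These are the Mondays and Saturdays of each week.
Next Saturday: January 20, 2007.
Next Monday: January 22, 2007.
Next Saturday: January 27, 2007.
The following Monday is January 29, 2007.
The following Saturday is February 3, 2007.
The following Monday is February 5, 2007.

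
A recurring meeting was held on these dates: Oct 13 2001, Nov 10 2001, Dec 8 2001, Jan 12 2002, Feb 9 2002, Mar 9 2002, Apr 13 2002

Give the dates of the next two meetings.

May 11 2002, Jun 8 2002

These are Saturdays at 28- or 35-day spacing (28, 28, 35, 28, 28, 35).
The pattern: 2nd Saturday of the month.
May 2002 — 2nd Saturday is May 11 2002.
2nd Saturday of June 2002: Jun 8 2002.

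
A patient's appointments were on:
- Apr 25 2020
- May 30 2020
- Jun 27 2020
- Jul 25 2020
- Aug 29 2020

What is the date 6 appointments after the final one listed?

All Saturdays; the gaps (35, 28, 28, 35) vary with month length.
This is the last Saturday of each month.
Last Saturday of September 2020: Sep 26 2020.
October 2020 ends with Saturday Oct 31 2020.
Last Saturday of November 2020: Nov 28 2020.
Last Saturday of December 2020: Dec 26 2020.
January 2021 ends with Saturday Jan 30 2021.
Last Saturday of February 2021: Feb 27 2021.

Feb 27 2021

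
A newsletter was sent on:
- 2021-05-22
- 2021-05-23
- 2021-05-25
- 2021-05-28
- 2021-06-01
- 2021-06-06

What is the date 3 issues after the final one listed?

Gaps: 1, 2, 3, 4, 5 days — each gap is 1 larger than the previous one.
Next gap: 6 days. 2021-06-06 + 6 days = 2021-06-12.
Next gap: 7 days. 2021-06-12 + 7 days = 2021-06-19.
Next gap: 8 days. 2021-06-19 + 8 days = 2021-06-27.

2021-06-27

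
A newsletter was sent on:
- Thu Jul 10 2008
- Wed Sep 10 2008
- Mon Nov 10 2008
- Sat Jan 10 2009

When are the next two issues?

Tue Mar 10 2009, Sun May 10 2009

The day-of-month is always 10 (62, 61, 61 days between events).
So this recurs on the 10th of every 2 months.
March 2009: Tue Mar 10 2009.
Next: May 2009 → Sun May 10 2009.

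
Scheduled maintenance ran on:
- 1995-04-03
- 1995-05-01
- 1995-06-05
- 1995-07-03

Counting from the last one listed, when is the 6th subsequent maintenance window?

These are Mondays at 28- or 35-day spacing (28, 35, 28).
The pattern: 1st Monday of the month.
August 1995 — 1st Monday is 1995-08-07.
September 1995 — 1st Monday is 1995-09-04.
1st Monday of October 1995: 1995-10-02.
1st Monday of November 1995: 1995-11-06.
December 1995 — 1st Monday is 1995-12-04.
January 1996 — 1st Monday is 1996-01-01.

1996-01-01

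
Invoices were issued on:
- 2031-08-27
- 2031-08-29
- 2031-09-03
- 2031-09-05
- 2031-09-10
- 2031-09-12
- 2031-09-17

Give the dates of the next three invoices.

2031-09-19, 2031-09-24, 2031-09-26

The gap pattern 2, 5, 2, 5, 2, 5 repeats every 2 events.
These are the Wednesdays and Fridays of each week.
Next Friday: 2031-09-19.
The following Wednesday is 2031-09-24.
The following Friday is 2031-09-26.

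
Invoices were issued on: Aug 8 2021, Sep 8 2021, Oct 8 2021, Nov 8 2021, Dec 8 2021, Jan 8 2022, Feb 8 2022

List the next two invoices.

Mar 8 2022, Apr 8 2022

The day-of-month is always 8 (31, 30, 31, 30, 31, 31 days between events).
So this recurs on the 8th of each month.
Next: March 2022 → Mar 8 2022.
April 2022: Apr 8 2022.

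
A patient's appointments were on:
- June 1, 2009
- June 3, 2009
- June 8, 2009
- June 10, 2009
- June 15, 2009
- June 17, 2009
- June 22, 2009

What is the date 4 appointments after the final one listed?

The gap pattern 2, 5, 2, 5, 2, 5 repeats every 2 events.
These are the Mondays and Wednesdays of each week.
Next Wednesday: June 24, 2009.
The following Monday is June 29, 2009.
Next Wednesday: July 1, 2009.
Next Monday: July 6, 2009.

July 6, 2009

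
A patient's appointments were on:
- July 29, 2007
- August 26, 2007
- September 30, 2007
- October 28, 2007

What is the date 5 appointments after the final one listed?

March 30, 2008

All Sundays; the gaps (28, 35, 28) vary with month length.
This is the last Sunday of each month.
November 2007 ends with Sunday November 25, 2007.
December 2007 ends with Sunday December 30, 2007.
January 2008 ends with Sunday January 27, 2008.
February 2008 ends with Sunday February 24, 2008.
March 2008 ends with Sunday March 30, 2008.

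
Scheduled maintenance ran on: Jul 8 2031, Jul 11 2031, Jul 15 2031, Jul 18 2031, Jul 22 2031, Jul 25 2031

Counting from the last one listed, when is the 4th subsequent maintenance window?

The gap pattern 3, 4, 3, 4, 3 repeats every 2 events.
These are the Tuesdays and Fridays of each week.
The following Tuesday is Jul 29 2031.
Next Friday: Aug 1 2031.
Next Tuesday: Aug 5 2031.
Next Friday: Aug 8 2031.

Aug 8 2031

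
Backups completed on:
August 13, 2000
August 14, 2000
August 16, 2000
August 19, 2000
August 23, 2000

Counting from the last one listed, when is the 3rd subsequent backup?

September 10, 2000

Gaps: 1, 2, 3, 4 days — each gap is 1 larger than the previous one.
Next gap: 5 days. August 23, 2000 + 5 days = August 28, 2000.
Next gap: 6 days. August 28, 2000 + 6 days = September 3, 2000.
Next gap: 7 days. September 3, 2000 + 7 days = September 10, 2000.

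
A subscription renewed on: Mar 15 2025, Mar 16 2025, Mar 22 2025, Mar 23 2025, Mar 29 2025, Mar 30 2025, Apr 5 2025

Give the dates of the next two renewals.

Apr 6 2025, Apr 12 2025

Gaps: 1, 6, 1, 6, 1, 6 days — not constant, but cyclic with period 2.
The events fall on every Saturday and Sunday.
Next Sunday: Apr 6 2025.
Next Saturday: Apr 12 2025.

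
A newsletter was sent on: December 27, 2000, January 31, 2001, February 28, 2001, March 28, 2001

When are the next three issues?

All Wednesdays; the gaps (35, 28, 28) vary with month length.
This is the last Wednesday of each month.
Last Wednesday of April 2001: April 25, 2001.
Last Wednesday of May 2001: May 30, 2001.
June 2001 ends with Wednesday June 27, 2001.

April 25, 2001; May 30, 2001; June 27, 2001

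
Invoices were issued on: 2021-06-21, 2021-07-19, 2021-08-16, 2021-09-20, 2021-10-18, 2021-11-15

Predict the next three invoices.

All dates are Mondays, 28, 28, 35, 28, 28 days apart.
Specifically, the 3rd Monday of each month.
3rd Monday of December 2021: 2021-12-20.
January 2022 — 3rd Monday is 2022-01-17.
3rd Monday of February 2022: 2022-02-21.

2021-12-20, 2022-01-17, 2022-02-21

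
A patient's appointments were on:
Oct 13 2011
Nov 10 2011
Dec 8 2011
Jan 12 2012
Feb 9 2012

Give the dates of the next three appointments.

Mar 8 2012, Apr 12 2012, May 10 2012

These are Thursdays at 28- or 35-day spacing (28, 28, 35, 28).
The pattern: 2nd Thursday of the month.
March 2012 — 2nd Thursday is Mar 8 2012.
2nd Thursday of April 2012: Apr 12 2012.
May 2012 — 2nd Thursday is May 10 2012.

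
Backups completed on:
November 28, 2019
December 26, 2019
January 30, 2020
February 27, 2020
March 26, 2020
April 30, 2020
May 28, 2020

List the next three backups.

All Thursdays; the gaps (28, 35, 28, 28, 35, 28) vary with month length.
This is the last Thursday of each month.
June 2020 ends with Thursday June 25, 2020.
July 2020 ends with Thursday July 30, 2020.
August 2020 ends with Thursday August 27, 2020.

June 25, 2020; July 30, 2020; August 27, 2020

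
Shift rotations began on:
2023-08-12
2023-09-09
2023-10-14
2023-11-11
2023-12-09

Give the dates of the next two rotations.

2024-01-13, 2024-02-10

These are Saturdays at 28- or 35-day spacing (28, 35, 28, 28).
The pattern: 2nd Saturday of the month.
2nd Saturday of January 2024: 2024-01-13.
February 2024 — 2nd Saturday is 2024-02-10.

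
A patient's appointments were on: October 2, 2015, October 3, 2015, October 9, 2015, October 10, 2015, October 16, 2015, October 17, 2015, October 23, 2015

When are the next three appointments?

October 24, 2015; October 30, 2015; October 31, 2015

Gaps: 1, 6, 1, 6, 1, 6 days — not constant, but cyclic with period 2.
The events fall on every Friday and Saturday.
The following Saturday is October 24, 2015.
The following Friday is October 30, 2015.
Next Saturday: October 31, 2015.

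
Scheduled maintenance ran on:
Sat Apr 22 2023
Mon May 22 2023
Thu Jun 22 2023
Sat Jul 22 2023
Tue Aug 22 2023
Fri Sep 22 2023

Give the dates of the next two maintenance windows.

Sun Oct 22 2023, Wed Nov 22 2023

Each date is the 22nd; the gaps (30, 31, 30, 31, 31) track the month lengths.
The rule is the 22nd of each month.
October 2023: Sun Oct 22 2023.
November 2023: Wed Nov 22 2023.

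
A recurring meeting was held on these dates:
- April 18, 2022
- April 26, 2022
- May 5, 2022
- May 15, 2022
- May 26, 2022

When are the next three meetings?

June 7, 2022; June 20, 2022; July 4, 2022

Intervals are 8, 9, 10, 11 days — an arithmetic progression with common difference 1.
Next gap: 12 days. May 26, 2022 + 12 days = June 7, 2022.
Next gap: 13 days. June 7, 2022 + 13 days = June 20, 2022.
Next gap: 14 days. June 20, 2022 + 14 days = July 4, 2022.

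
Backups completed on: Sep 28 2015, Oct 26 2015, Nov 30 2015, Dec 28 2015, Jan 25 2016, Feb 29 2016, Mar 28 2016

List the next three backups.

Apr 25 2016, May 30 2016, Jun 27 2016

These are Mondays with 28, 35, 28, 28, 35, 28-day gaps.
Each is the final Monday of its month — Nov 30 2015 is past the 28th, so '4th Monday' doesn't fit.
Last Monday of April 2016: Apr 25 2016.
Last Monday of May 2016: May 30 2016.
June 2016 ends with Monday Jun 27 2016.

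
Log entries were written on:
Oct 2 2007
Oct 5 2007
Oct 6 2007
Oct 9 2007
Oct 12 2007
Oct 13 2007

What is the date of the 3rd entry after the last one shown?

Gaps: 3, 1, 3, 3, 1 days — not constant, but cyclic with period 3.
The events fall on every Tuesday, Friday and Saturday.
Next Tuesday: Oct 16 2007.
The following Friday is Oct 19 2007.
Next Saturday: Oct 20 2007.

Oct 20 2007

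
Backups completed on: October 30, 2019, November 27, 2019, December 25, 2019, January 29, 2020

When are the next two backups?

These are Wednesdays with 28, 28, 35-day gaps.
Each is the final Wednesday of its month — October 30, 2019 is past the 28th, so '4th Wednesday' doesn't fit.
February 2020 ends with Wednesday February 26, 2020.
March 2020 ends with Wednesday March 25, 2020.

February 26, 2020; March 25, 2020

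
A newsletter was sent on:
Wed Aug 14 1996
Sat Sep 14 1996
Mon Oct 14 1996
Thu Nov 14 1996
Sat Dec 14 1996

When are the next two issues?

Each date is the 14th; the gaps (31, 30, 31, 30) track the month lengths.
The rule is the 14th of each month.
Next: January 1997 → Tue Jan 14 1997.
Next: February 1997 → Fri Feb 14 1997.

Tue Jan 14 1997, Fri Feb 14 1997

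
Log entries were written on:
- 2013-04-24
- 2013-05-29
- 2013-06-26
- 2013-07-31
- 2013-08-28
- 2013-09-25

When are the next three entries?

Every date is a Wednesday; gaps 35, 28, 35, 28, 28 days.
Each is the last Wednesday of its month (at least one falls on the 29th or later, ruling out '4th Wednesday').
October 2013 ends with Wednesday 2013-10-30.
November 2013 ends with Wednesday 2013-11-27.
Last Wednesday of December 2013: 2013-12-25.

2013-10-30, 2013-11-27, 2013-12-25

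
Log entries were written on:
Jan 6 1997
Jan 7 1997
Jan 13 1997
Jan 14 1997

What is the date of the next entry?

The gap pattern 1, 6, 1 repeats every 2 events.
These are the Mondays and Tuesdays of each week.
Next Monday: Jan 20 1997.

Jan 20 1997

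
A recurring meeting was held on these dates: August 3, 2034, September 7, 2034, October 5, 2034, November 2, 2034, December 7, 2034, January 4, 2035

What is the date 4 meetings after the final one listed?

May 3, 2035

These are Thursdays at 28- or 35-day spacing (35, 28, 28, 35, 28).
The pattern: 1st Thursday of the month.
February 2035 — 1st Thursday is February 1, 2035.
March 2035 — 1st Thursday is March 1, 2035.
1st Thursday of April 2035: April 5, 2035.
1st Thursday of May 2035: May 3, 2035.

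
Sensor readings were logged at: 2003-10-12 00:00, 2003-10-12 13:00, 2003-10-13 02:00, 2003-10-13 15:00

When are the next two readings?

2003-10-14 04:00, 2003-10-14 17:00

Gaps: 13, 13, 13 hours — each event is 13 hours after the previous one.
2003-10-13 15:00 + 13 h = 2003-10-14 04:00.
2003-10-14 04:00 + 13 h = 2003-10-14 17:00.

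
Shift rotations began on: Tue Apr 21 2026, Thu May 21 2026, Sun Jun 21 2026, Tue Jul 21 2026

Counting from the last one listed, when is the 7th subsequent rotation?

Sun Feb 21 2027

Each date is the 21st; the gaps (30, 31, 30) track the month lengths.
The rule is the 21st of each month.
August 2026: Fri Aug 21 2026.
September 2026: Mon Sep 21 2026.
October 2026: Wed Oct 21 2026.
November 2026: Sat Nov 21 2026.
December 2026: Mon Dec 21 2026.
January 2027: Thu Jan 21 2027.
February 2027: Sun Feb 21 2027.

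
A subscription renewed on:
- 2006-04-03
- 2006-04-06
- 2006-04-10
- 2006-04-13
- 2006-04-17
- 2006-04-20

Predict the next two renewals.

Every event lands on a Monday or Thursday (gaps cycle 3, 4, 3, 4, 3).
So the schedule is: every Monday and Thursday.
The following Monday is 2006-04-24.
Next Thursday: 2006-04-27.

2006-04-24, 2006-04-27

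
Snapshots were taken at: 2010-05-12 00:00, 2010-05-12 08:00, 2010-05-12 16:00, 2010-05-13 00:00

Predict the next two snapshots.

2010-05-13 08:00, 2010-05-13 16:00

The interval is a steady 8 hours (8, 8, 8).
2010-05-13 00:00 + 8 h = 2010-05-13 08:00.
2010-05-13 08:00 + 8 h = 2010-05-13 16:00.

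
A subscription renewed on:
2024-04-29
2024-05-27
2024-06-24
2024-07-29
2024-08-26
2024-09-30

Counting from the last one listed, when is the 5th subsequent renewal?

2025-02-24

All Mondays; the gaps (28, 28, 35, 28, 35) vary with month length.
This is the last Monday of each month.
October 2024 ends with Monday 2024-10-28.
Last Monday of November 2024: 2024-11-25.
Last Monday of December 2024: 2024-12-30.
Last Monday of January 2025: 2025-01-27.
Last Monday of February 2025: 2025-02-24.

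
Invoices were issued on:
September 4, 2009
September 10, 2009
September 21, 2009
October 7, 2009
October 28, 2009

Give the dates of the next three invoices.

Intervals are 6, 11, 16, 21 days — an arithmetic progression with common difference 5.
Next gap: 26 days. October 28, 2009 + 26 days = November 23, 2009.
Next gap: 31 days. November 23, 2009 + 31 days = December 24, 2009.
Next gap: 36 days. December 24, 2009 + 36 days = January 29, 2010.

November 23, 2009; December 24, 2009; January 29, 2010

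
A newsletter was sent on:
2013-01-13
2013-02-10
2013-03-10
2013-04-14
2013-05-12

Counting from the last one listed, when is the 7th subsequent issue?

Gaps: 28, 28, 35, 28 days — a mix of 28 and 35. Every date is a Sunday.
Each is the 2nd Sunday of its month.
June 2013 — 2nd Sunday is 2013-06-09.
July 2013 — 2nd Sunday is 2013-07-14.
2nd Sunday of August 2013: 2013-08-11.
2nd Sunday of September 2013: 2013-09-08.
2nd Sunday of October 2013: 2013-10-13.
2nd Sunday of November 2013: 2013-11-10.
December 2013 — 2nd Sunday is 2013-12-08.

2013-12-08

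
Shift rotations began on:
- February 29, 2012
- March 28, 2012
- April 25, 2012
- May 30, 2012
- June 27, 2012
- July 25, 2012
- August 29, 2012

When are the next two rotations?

September 26, 2012; October 31, 2012

These are Wednesdays with 28, 28, 35, 28, 28, 35-day gaps.
Each is the final Wednesday of its month — February 29, 2012 is past the 28th, so '4th Wednesday' doesn't fit.
September 2012 ends with Wednesday September 26, 2012.
Last Wednesday of October 2012: October 31, 2012.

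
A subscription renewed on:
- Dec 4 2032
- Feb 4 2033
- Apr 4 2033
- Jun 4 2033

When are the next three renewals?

Each date is the 4th; the gaps (62, 59, 61) track the month lengths.
The rule is the 4th of every 2 months.
August 2033: Aug 4 2033.
October 2033: Oct 4 2033.
Next: December 2033 → Dec 4 2033.

Aug 4 2033, Oct 4 2033, Dec 4 2033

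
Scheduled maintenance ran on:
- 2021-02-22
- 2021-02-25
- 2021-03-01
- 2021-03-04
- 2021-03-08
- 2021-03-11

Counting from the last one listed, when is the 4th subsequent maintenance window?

2021-03-25

Gaps: 3, 4, 3, 4, 3 days — not constant, but cyclic with period 2.
The events fall on every Monday and Thursday.
Next Monday: 2021-03-15.
Next Thursday: 2021-03-18.
The following Monday is 2021-03-22.
The following Thursday is 2021-03-25.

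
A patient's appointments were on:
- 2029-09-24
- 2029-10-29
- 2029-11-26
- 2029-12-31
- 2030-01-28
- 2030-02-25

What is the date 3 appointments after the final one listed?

2030-05-27

All Mondays; the gaps (35, 28, 35, 28, 28) vary with month length.
This is the last Monday of each month.
Last Monday of March 2030: 2030-03-25.
Last Monday of April 2030: 2030-04-29.
May 2030 ends with Monday 2030-05-27.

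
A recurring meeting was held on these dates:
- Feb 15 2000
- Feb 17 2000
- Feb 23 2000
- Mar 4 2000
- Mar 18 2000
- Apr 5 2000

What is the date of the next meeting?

Gaps: 2, 6, 10, 14, 18 days — each gap is 4 larger than the previous one.
Next gap: 22 days. Apr 5 2000 + 22 days = Apr 27 2000.

Apr 27 2000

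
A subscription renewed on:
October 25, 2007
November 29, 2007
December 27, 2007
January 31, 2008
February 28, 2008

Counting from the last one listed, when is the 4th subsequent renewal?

These are Thursdays with 35, 28, 35, 28-day gaps.
Each is the final Thursday of its month — November 29, 2007 is past the 28th, so '4th Thursday' doesn't fit.
Last Thursday of March 2008: March 27, 2008.
Last Thursday of April 2008: April 24, 2008.
Last Thursday of May 2008: May 29, 2008.
Last Thursday of June 2008: June 26, 2008.

June 26, 2008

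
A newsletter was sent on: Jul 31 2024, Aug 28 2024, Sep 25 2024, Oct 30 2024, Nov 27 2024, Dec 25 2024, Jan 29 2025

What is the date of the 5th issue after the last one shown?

Every date is a Wednesday; gaps 28, 28, 35, 28, 28, 35 days.
Each is the last Wednesday of its month (at least one falls on the 29th or later, ruling out '4th Wednesday').
February 2025 ends with Wednesday Feb 26 2025.
Last Wednesday of March 2025: Mar 26 2025.
Last Wednesday of April 2025: Apr 30 2025.
Last Wednesday of May 2025: May 28 2025.
Last Wednesday of June 2025: Jun 25 2025.

Jun 25 2025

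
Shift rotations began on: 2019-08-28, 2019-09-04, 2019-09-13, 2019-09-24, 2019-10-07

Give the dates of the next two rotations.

2019-10-22, 2019-11-08

Gaps: 7, 9, 11, 13 days — each gap is 2 larger than the previous one.
Next gap: 15 days. 2019-10-07 + 15 days = 2019-10-22.
Next gap: 17 days. 2019-10-22 + 17 days = 2019-11-08.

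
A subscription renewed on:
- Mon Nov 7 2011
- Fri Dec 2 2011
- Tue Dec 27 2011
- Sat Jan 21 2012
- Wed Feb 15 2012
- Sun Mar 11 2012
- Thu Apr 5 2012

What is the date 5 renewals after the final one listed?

Wed Aug 8 2012

The spacing is 25, 25, 25, 25, 25, 25 days — always 25 days.
Thu Apr 5 2012 + 25 days = Mon Apr 30 2012.
Mon Apr 30 2012 + 25 days = Fri May 25 2012.
Fri May 25 2012 + 25 days = Tue Jun 19 2012.
Tue Jun 19 2012 + 25 days = Sat Jul 14 2012.
Sat Jul 14 2012 + 25 days = Wed Aug 8 2012.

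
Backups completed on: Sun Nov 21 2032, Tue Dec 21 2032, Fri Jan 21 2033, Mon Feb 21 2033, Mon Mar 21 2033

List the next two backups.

Thu Apr 21 2033, Sat May 21 2033

Gaps: 30, 31, 31, 28 days — not constant. Every event is on the 21st of the month.
Pattern: the 21st of each month.
April 2033: Thu Apr 21 2033.
Next: May 2033 → Sat May 21 2033.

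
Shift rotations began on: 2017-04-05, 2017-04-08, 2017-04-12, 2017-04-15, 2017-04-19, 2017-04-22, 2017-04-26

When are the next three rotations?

2017-04-29, 2017-05-03, 2017-05-06

Gaps: 3, 4, 3, 4, 3, 4 days — not constant, but cyclic with period 2.
The events fall on every Wednesday and Saturday.
The following Saturday is 2017-04-29.
The following Wednesday is 2017-05-03.
The following Saturday is 2017-05-06.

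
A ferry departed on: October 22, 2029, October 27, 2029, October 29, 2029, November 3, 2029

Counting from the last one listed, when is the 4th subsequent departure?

Every event lands on a Monday or Saturday (gaps cycle 5, 2, 5).
So the schedule is: every Monday and Saturday.
The following Monday is November 5, 2029.
The following Saturday is November 10, 2029.
Next Monday: November 12, 2029.
Next Saturday: November 17, 2029.

November 17, 2029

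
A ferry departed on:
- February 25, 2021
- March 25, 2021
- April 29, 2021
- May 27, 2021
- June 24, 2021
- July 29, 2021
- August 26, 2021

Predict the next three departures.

September 30, 2021; October 28, 2021; November 25, 2021

All Thursdays; the gaps (28, 35, 28, 28, 35, 28) vary with month length.
This is the last Thursday of each month.
September 2021 ends with Thursday September 30, 2021.
October 2021 ends with Thursday October 28, 2021.
November 2021 ends with Thursday November 25, 2021.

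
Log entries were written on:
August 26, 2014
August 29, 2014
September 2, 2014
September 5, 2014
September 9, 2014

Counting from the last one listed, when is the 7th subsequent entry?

Gaps: 3, 4, 3, 4 days — not constant, but cyclic with period 2.
The events fall on every Tuesday and Friday.
The following Friday is September 12, 2014.
Next Tuesday: September 16, 2014.
The following Friday is September 19, 2014.
Next Tuesday: September 23, 2014.
The following Friday is September 26, 2014.
Next Tuesday: September 30, 2014.
The following Friday is October 3, 2014.

October 3, 2014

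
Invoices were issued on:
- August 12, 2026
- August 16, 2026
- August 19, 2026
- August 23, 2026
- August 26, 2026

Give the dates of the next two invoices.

August 30, 2026; September 2, 2026

Every event lands on a Wednesday or Sunday (gaps cycle 4, 3, 4, 3).
So the schedule is: every Wednesday and Sunday.
Next Sunday: August 30, 2026.
The following Wednesday is September 2, 2026.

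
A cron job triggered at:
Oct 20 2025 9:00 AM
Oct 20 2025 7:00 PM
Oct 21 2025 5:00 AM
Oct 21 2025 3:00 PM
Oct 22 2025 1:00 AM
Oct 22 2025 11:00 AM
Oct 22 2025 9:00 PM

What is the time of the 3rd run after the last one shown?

The interval is a steady 10 hours (10, 10, 10, 10, 10, 10).
Oct 22 2025 9:00 PM + 10 h = Oct 23 2025 7:00 AM.
Oct 23 2025 7:00 AM + 10 h = Oct 23 2025 5:00 PM.
Oct 23 2025 5:00 PM + 10 h = Oct 24 2025 3:00 AM.

Oct 24 2025 3:00 AM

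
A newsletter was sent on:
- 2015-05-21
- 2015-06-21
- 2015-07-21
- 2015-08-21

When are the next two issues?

2015-09-21, 2015-10-21

Each date is the 21st; the gaps (31, 30, 31) track the month lengths.
The rule is the 21st of each month.
Next: September 2015 → 2015-09-21.
October 2015: 2015-10-21.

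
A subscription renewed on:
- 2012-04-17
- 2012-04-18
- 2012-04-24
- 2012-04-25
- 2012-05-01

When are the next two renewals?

2012-05-02, 2012-05-08

Gaps: 1, 6, 1, 6 days — not constant, but cyclic with period 2.
The events fall on every Tuesday and Wednesday.
The following Wednesday is 2012-05-02.
Next Tuesday: 2012-05-08.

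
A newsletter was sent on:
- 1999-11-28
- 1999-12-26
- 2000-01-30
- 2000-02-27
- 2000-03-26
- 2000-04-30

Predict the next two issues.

2000-05-28, 2000-06-25

These are Sundays with 28, 35, 28, 28, 35-day gaps.
Each is the final Sunday of its month — 2000-01-30 is past the 28th, so '4th Sunday' doesn't fit.
May 2000 ends with Sunday 2000-05-28.
June 2000 ends with Sunday 2000-06-25.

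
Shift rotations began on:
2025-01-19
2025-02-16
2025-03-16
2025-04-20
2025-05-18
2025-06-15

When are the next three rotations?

All dates are Sundays, 28, 28, 35, 28, 28 days apart.
Specifically, the 3rd Sunday of each month.
July 2025 — 3rd Sunday is 2025-07-20.
August 2025 — 3rd Sunday is 2025-08-17.
September 2025 — 3rd Sunday is 2025-09-21.

2025-07-20, 2025-08-17, 2025-09-21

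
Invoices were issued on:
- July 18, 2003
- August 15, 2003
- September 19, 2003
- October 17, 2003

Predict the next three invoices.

These are Fridays at 28- or 35-day spacing (28, 35, 28).
The pattern: 3rd Friday of the month.
November 2003 — 3rd Friday is November 21, 2003.
3rd Friday of December 2003: December 19, 2003.
January 2004 — 3rd Friday is January 16, 2004.

November 21, 2003; December 19, 2003; January 16, 2004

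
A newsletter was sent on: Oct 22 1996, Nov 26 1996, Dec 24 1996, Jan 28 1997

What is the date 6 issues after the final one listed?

Jul 22 1997

Gaps: 35, 28, 35 days — a mix of 28 and 35. Every date is a Tuesday.
Each is the 4th Tuesday of its month.
4th Tuesday of February 1997: Feb 25 1997.
4th Tuesday of March 1997: Mar 25 1997.
April 1997 — 4th Tuesday is Apr 22 1997.
4th Tuesday of May 1997: May 27 1997.
June 1997 — 4th Tuesday is Jun 24 1997.
July 1997 — 4th Tuesday is Jul 22 1997.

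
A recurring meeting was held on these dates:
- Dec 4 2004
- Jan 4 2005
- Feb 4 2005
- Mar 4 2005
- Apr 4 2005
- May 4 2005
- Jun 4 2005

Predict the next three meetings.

Each date is the 4th; the gaps (31, 31, 28, 31, 30, 31) track the month lengths.
The rule is the 4th of each month.
Next: July 2005 → Jul 4 2005.
Next: August 2005 → Aug 4 2005.
September 2005: Sep 4 2005.

Jul 4 2005, Aug 4 2005, Sep 4 2005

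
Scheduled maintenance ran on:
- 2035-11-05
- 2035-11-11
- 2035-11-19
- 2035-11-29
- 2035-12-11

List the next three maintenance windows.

The spacing grows by 2 each time: 6, 8, 10, 12 days.
Next gap: 14 days. 2035-12-11 + 14 days = 2035-12-25.
Next gap: 16 days. 2035-12-25 + 16 days = 2036-01-10.
Next gap: 18 days. 2036-01-10 + 18 days = 2036-01-28.

2035-12-25, 2036-01-10, 2036-01-28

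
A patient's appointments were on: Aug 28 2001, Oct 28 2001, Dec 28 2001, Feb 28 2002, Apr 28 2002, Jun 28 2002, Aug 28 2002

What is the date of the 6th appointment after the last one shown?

Gaps: 61, 61, 62, 59, 61, 61 days — not constant. Every event is on the 28th of the month.
Pattern: the 28th of every 2 months.
October 2002: Oct 28 2002.
Next: December 2002 → Dec 28 2002.
February 2003: Feb 28 2003.
April 2003: Apr 28 2003.
June 2003: Jun 28 2003.
August 2003: Aug 28 2003.

Aug 28 2003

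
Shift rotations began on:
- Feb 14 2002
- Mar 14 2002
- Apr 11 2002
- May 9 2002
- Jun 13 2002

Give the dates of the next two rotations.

Jul 11 2002, Aug 8 2002

Gaps: 28, 28, 28, 35 days — a mix of 28 and 35. Every date is a Thursday.
Each is the 2nd Thursday of its month.
July 2002 — 2nd Thursday is Jul 11 2002.
2nd Thursday of August 2002: Aug 8 2002.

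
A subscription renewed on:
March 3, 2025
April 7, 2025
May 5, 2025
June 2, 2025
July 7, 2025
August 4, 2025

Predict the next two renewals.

All dates are Mondays, 35, 28, 28, 35, 28 days apart.
Specifically, the 1st Monday of each month.
September 2025 — 1st Monday is September 1, 2025.
1st Monday of October 2025: October 6, 2025.

September 1, 2025; October 6, 2025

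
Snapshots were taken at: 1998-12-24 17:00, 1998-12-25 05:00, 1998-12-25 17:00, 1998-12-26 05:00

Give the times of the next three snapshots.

1998-12-26 17:00, 1998-12-27 05:00, 1998-12-27 17:00

The interval is a steady 12 hours (12, 12, 12).
1998-12-26 05:00 + 12 h = 1998-12-26 17:00.
1998-12-26 17:00 + 12 h = 1998-12-27 05:00.
1998-12-27 05:00 + 12 h = 1998-12-27 17:00.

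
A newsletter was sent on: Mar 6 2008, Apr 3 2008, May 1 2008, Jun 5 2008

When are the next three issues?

Jul 3 2008, Aug 7 2008, Sep 4 2008

Gaps: 28, 28, 35 days — a mix of 28 and 35. Every date is a Thursday.
Each is the 1st Thursday of its month.
1st Thursday of July 2008: Jul 3 2008.
1st Thursday of August 2008: Aug 7 2008.
September 2008 — 1st Thursday is Sep 4 2008.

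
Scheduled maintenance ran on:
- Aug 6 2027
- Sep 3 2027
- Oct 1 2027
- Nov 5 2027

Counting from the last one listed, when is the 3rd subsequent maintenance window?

Feb 4 2028

These are Fridays at 28- or 35-day spacing (28, 28, 35).
The pattern: 1st Friday of the month.
December 2027 — 1st Friday is Dec 3 2027.
January 2028 — 1st Friday is Jan 7 2028.
February 2028 — 1st Friday is Feb 4 2028.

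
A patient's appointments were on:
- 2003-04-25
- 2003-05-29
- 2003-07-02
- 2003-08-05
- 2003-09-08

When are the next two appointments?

2003-10-12, 2003-11-15

Every event comes 34 days after the last (34, 34, 34, 34).
2003-09-08 + 34 days = 2003-10-12.
2003-10-12 + 34 days = 2003-11-15.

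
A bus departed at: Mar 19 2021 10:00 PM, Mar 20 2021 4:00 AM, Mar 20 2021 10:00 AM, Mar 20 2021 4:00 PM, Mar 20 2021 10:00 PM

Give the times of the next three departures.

Mar 21 2021 4:00 AM, Mar 21 2021 10:00 AM, Mar 21 2021 4:00 PM

Spacing: 6, 6, 6, 6 h — constant 6 h.
Mar 20 2021 10:00 PM + 6 h = Mar 21 2021 4:00 AM.
Mar 21 2021 4:00 AM + 6 h = Mar 21 2021 10:00 AM.
Mar 21 2021 10:00 AM + 6 h = Mar 21 2021 4:00 PM.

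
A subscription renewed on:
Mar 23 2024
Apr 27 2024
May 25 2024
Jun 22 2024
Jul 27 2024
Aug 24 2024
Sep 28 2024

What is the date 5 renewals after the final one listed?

Feb 22 2025

Gaps: 35, 28, 28, 35, 28, 35 days — a mix of 28 and 35. Every date is a Saturday.
Each is the 4th Saturday of its month.
October 2024 — 4th Saturday is Oct 26 2024.
November 2024 — 4th Saturday is Nov 23 2024.
4th Saturday of December 2024: Dec 28 2024.
January 2025 — 4th Saturday is Jan 25 2025.
February 2025 — 4th Saturday is Feb 22 2025.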